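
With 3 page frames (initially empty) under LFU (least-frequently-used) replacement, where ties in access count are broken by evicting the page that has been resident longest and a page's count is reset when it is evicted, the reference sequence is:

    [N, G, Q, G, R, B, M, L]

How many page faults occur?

7

N: fault, frames [N]
G: fault, frames [N, G]
Q: fault, frames [N, G, Q]
G: hit
R: fault, evict N, frames [G, Q, R]
B: fault, evict Q, frames [G, R, B]
M: fault, evict R, frames [G, B, M]
L: fault, evict B, frames [G, M, L]
Page faults: 7.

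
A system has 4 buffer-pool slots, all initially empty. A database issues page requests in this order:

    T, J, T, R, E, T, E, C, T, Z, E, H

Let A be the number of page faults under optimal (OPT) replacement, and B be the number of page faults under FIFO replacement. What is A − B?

Under OPT: F F . F F . . F . F . F → 7 faults.
Under FIFO: F F . F F . . F F F . F → 8 faults.
A − B = 7 − 8 = -1.

-1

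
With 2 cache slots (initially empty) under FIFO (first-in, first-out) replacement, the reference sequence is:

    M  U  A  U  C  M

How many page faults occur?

5

M → fault, frames (M)
U → fault, frames (M U)
A → fault, evict M, frames (U A)
U → hit
C → fault, evict U, frames (A C)
M → fault, evict A, frames (C M)
Page faults: 5.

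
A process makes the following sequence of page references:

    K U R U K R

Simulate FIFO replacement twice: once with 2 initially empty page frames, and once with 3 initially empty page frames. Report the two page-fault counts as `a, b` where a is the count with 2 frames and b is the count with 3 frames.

4, 3

2 frames: F F F . F . → 4 faults.
3 frames: F F F . . . → 3 faults.
3 < 4: adding a frame reduced faults, as is typical.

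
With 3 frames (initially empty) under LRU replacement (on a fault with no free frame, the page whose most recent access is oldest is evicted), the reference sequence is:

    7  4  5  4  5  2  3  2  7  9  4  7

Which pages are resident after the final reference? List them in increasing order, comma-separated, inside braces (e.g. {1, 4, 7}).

{4, 7, 9}

7 -> miss, frames (7)
4 -> miss, frames (7 4)
5 -> miss, frames (7 4 5)
4 -> hit
5 -> hit
2 -> miss, evict 7, frames (4 5 2)
3 -> miss, evict 4, frames (5 2 3)
2 -> hit
7 -> miss, evict 5, frames (3 2 7)
9 -> miss, evict 3, frames (2 7 9)
4 -> miss, evict 2, frames (7 9 4)
7 -> hit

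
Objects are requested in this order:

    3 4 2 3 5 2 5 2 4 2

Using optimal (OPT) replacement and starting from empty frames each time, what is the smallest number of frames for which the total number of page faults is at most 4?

f=1: 10 faults
f=2: 5 faults
f=3: 4 faults
f=4: 4 faults
Smallest f with faults ≤ 4 is 3.

3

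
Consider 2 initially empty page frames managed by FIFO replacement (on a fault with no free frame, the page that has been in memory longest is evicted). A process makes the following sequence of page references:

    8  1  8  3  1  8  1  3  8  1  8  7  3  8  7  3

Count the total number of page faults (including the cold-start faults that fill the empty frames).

8: miss, frames (8)
1: miss, frames (8 1)
8: hit
3: miss, evict 8, frames (1 3)
1: hit
8: miss, evict 1, frames (3 8)
1: miss, evict 3, frames (8 1)
3: miss, evict 8, frames (1 3)
8: miss, evict 1, frames (3 8)
1: miss, evict 3, frames (8 1)
8: hit
7: miss, evict 8, frames (1 7)
3: miss, evict 1, frames (7 3)
8: miss, evict 7, frames (3 8)
7: miss, evict 3, frames (8 7)
3: miss, evict 8, frames (7 3)
Page faults: 13.

13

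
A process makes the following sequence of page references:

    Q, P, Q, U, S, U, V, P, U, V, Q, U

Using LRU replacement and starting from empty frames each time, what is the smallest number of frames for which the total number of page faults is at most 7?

f=1: 12 faults
f=2: 10 faults
f=3: 7 faults
f=4: 7 faults
f=5: 5 faults
Smallest f with faults ≤ 7 is 3.

3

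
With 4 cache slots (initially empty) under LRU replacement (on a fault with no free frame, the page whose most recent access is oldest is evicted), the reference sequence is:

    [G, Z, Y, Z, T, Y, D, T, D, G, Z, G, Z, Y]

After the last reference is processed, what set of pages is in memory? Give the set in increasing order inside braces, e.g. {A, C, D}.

{D, G, Y, Z}

G → miss, frames (G)
Z → miss, frames (G Z)
Y → miss, frames (G Z Y)
Z → hit
T → miss, frames (G Y Z T)
Y → hit
D → miss, evict G, frames (Z T Y D)
T → hit
D → hit
G → miss, evict Z, frames (Y T D G)
Z → miss, evict Y, frames (T D G Z)
G → hit
Z → hit
Y → miss, evict T, frames (D G Z Y)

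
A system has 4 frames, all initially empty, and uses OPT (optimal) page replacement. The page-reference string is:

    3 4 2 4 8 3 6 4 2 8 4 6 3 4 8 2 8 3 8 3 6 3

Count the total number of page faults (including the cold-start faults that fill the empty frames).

7

3 → miss, frames [3]
4 → miss, frames [3, 4]
2 → miss, frames [3, 4, 2]
4 → hit
8 → miss, frames [3, 4, 2, 8]
3 → hit
6 → miss, evict 3, frames [4, 2, 8, 6]
4 → hit
2 → hit
8 → hit
4 → hit
6 → hit
3 → miss, evict 6, frames [4, 2, 8, 3]
4 → hit
8 → hit
2 → hit
8 → hit
3 → hit
8 → hit
3 → hit
6 → miss, evict 8, frames [4, 2, 3, 6]
3 → hit
Page faults: 7.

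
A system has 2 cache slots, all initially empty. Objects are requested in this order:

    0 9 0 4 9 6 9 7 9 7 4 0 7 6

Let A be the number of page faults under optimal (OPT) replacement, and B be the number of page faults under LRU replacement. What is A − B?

Under OPT: F F . F . F . F . . F F . F → 8 faults.
Under LRU: F F . F F F . F . . F F F F → 10 faults.
A − B = 8 − 10 = -2.

-2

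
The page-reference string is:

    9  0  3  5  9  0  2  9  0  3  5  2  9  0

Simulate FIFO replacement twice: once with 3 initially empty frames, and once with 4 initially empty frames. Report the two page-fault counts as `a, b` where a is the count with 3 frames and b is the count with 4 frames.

3 frames: F F F F F F F . . F F . F F → 11 faults.
4 frames: F F F F . . F F F F F F F F → 12 faults.
12 > 11: adding a frame increased faults — Belady's anomaly.

11, 12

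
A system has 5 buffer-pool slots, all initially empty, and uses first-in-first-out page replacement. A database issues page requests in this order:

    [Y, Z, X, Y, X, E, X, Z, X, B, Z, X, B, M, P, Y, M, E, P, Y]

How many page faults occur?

8

Y → fault, frames (Y)
Z → fault, frames (Y Z)
X → fault, frames (Y Z X)
Y → hit
X → hit
E → fault, frames (Y Z X E)
X → hit
Z → hit
X → hit
B → fault, frames (Y Z X E B)
Z → hit
X → hit
B → hit
M → fault, evict Y, frames (Z X E B M)
P → fault, evict Z, frames (X E B M P)
Y → fault, evict X, frames (E B M P Y)
M → hit
E → hit
P → hit
Y → hit
Page faults: 8.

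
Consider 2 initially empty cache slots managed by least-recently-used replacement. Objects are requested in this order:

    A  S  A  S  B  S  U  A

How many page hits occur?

A: fault, frames [A]
S: fault, frames [A, S]
A: hit
S: hit
B: fault, evict A, frames [S, B]
S: hit
U: fault, evict B, frames [S, U]
A: fault, evict S, frames [U, A]
Hits: 3.

3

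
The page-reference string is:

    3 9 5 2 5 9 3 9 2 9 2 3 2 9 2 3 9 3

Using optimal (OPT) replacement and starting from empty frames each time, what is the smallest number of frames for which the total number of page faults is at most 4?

4

f=1: 18 faults
f=2: 10 faults
f=3: 5 faults
f=4: 4 faults
Smallest f with faults ≤ 4 is 4.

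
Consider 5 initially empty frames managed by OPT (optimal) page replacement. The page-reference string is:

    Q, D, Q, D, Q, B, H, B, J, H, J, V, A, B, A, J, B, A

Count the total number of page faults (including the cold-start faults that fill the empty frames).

7

Q → fault, frames {Q}
D → fault, frames {Q,D}
Q → hit
D → hit
Q → hit
B → fault, frames {Q,D,B}
H → fault, frames {Q,D,B,H}
B → hit
J → fault, frames {Q,D,B,H,J}
H → hit
J → hit
V → fault, evict H, frames {Q,D,B,J,V}
A → fault, evict V, frames {Q,D,B,J,A}
B → hit
A → hit
J → hit
B → hit
A → hit
Page faults: 7.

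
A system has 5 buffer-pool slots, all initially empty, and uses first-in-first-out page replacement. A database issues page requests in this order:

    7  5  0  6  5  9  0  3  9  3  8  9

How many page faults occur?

7 → miss, frames (7)
5 → miss, frames (7 5)
0 → miss, frames (7 5 0)
6 → miss, frames (7 5 0 6)
5 → hit
9 → miss, frames (7 5 0 6 9)
0 → hit
3 → miss, evict 7, frames (5 0 6 9 3)
9 → hit
3 → hit
8 → miss, evict 5, frames (0 6 9 3 8)
9 → hit
Page faults: 7.

7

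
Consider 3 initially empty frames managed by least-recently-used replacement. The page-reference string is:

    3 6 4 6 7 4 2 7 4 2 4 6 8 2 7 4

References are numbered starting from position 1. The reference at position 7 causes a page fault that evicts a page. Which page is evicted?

pos 1: 3: miss, frames {3}
pos 2: 6: miss, frames {3,6}
pos 3: 4: miss, frames {3,6,4}
pos 4: 6: hit
pos 5: 7: miss, evict 3, frames {4,6,7}
pos 6: 4: hit
pos 7: 2: miss, evict 6, frames {7,4,2}
At position 7, page 6 is evicted.

6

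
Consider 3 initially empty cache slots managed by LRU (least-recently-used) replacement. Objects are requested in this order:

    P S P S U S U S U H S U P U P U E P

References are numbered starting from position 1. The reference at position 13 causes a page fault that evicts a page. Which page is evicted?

pos 1: P → fault, frames {P}
pos 2: S → fault, frames {P,S}
pos 3: P → hit
pos 4: S → hit
pos 5: U → fault, frames {P,S,U}
pos 6: S → hit
pos 7: U → hit
pos 8: S → hit
pos 9: U → hit
pos 10: H → fault, evict P, frames {S,U,H}
pos 11: S → hit
pos 12: U → hit
pos 13: P → fault, evict H, frames {S,U,P}
At position 13, page H is evicted.

H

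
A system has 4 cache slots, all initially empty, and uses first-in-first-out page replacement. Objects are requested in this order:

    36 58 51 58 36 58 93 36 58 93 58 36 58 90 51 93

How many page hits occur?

11

36 → miss, frames (36)
58 → miss, frames (36 58)
51 → miss, frames (36 58 51)
58 → hit
36 → hit
58 → hit
93 → miss, frames (36 58 51 93)
36 → hit
58 → hit
93 → hit
58 → hit
36 → hit
58 → hit
90 → miss, evict 36, frames (58 51 93 90)
51 → hit
93 → hit
Hits: 11.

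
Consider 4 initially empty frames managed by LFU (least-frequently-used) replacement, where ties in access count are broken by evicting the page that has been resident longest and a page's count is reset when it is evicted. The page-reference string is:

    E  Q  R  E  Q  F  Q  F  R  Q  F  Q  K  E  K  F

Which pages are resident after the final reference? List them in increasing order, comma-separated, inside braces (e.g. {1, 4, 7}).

{F, K, Q, R}

E → miss, frames (E)
Q → miss, frames (E Q)
R → miss, frames (E Q R)
E → hit
Q → hit
F → miss, frames (E Q R F)
Q → hit
F → hit
R → hit
Q → hit
F → hit
Q → hit
K → miss, evict E, frames (Q R F K)
E → miss, evict K, frames (Q R F E)
K → miss, evict E, frames (Q R F K)
F → hit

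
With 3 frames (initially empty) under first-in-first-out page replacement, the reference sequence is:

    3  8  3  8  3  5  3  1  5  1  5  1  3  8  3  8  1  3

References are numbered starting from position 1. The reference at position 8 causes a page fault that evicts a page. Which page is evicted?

pos 1: 3 -> fault, frames [3]
pos 2: 8 -> fault, frames [3, 8]
pos 3: 3 -> hit
pos 4: 8 -> hit
pos 5: 3 -> hit
pos 6: 5 -> fault, frames [3, 8, 5]
pos 7: 3 -> hit
pos 8: 1 -> fault, evict 3, frames [8, 5, 1]
At position 8, page 3 is evicted.

3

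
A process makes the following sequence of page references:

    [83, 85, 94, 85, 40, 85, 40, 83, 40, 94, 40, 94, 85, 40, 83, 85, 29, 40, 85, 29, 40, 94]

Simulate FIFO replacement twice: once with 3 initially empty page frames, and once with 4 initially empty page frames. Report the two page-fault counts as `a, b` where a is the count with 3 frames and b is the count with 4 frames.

3 frames: F F F . F . . F . . . . F . . . F F . . . F → 9 faults.
4 frames: F F F . F . . . . . . . . . . . F . . . . . → 5 faults.
5 < 9: adding a frame reduced faults, as is typical.

9, 5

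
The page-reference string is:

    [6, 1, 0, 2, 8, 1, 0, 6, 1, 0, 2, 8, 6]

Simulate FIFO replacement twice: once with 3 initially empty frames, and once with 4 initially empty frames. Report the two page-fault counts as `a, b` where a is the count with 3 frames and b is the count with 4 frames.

10, 11

3 frames: F F F F F F F F . . F F . → 10 faults.
4 frames: F F F F F . . F F F F F F → 11 faults.
11 > 10: adding a frame increased faults — Belady's anomaly.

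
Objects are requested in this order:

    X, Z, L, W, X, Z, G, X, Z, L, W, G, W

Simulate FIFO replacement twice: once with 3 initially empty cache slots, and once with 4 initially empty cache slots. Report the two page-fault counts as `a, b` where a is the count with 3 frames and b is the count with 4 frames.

3 frames: F F F F F F F . . F F . . → 9 faults.
4 frames: F F F F . . F F F F F F . → 10 faults.
10 > 9: adding a frame increased faults — Belady's anomaly.

9, 10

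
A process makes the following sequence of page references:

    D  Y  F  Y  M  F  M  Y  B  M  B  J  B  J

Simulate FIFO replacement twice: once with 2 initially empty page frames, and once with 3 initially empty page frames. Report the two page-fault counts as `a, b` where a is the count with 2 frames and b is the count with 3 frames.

9, 6

2 frames: F F F . F . . F F F . F F . → 9 faults.
3 frames: F F F . F . . . F . . F . . → 6 faults.
6 < 9: adding a frame reduced faults, as is typical.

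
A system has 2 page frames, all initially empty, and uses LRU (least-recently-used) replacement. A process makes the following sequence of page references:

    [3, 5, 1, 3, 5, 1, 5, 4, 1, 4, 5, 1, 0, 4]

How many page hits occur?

2

3 -> miss, frames {3}
5 -> miss, frames {3,5}
1 -> miss, evict 3, frames {5,1}
3 -> miss, evict 5, frames {1,3}
5 -> miss, evict 1, frames {3,5}
1 -> miss, evict 3, frames {5,1}
5 -> hit
4 -> miss, evict 1, frames {5,4}
1 -> miss, evict 5, frames {4,1}
4 -> hit
5 -> miss, evict 1, frames {4,5}
1 -> miss, evict 4, frames {5,1}
0 -> miss, evict 5, frames {1,0}
4 -> miss, evict 1, frames {0,4}
Hits: 2.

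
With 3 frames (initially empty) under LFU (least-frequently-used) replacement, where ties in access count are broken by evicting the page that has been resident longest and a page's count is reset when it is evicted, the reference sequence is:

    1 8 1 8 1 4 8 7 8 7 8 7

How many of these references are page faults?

4

1 → fault, frames [1]
8 → fault, frames [1, 8]
1 → hit
8 → hit
1 → hit
4 → fault, frames [1, 8, 4]
8 → hit
7 → fault, evict 4, frames [1, 8, 7]
8 → hit
7 → hit
8 → hit
7 → hit
Page faults: 4.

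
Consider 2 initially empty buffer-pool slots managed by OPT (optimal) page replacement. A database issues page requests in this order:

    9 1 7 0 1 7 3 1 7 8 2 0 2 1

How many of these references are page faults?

9 -> fault, frames {9}
1 -> fault, frames {9,1}
7 -> fault, evict 9, frames {1,7}
0 -> fault, evict 7, frames {1,0}
1 -> hit
7 -> fault, evict 0, frames {1,7}
3 -> fault, evict 7, frames {1,3}
1 -> hit
7 -> fault, evict 3, frames {1,7}
8 -> fault, evict 7, frames {1,8}
2 -> fault, evict 8, frames {1,2}
0 -> fault, evict 1, frames {2,0}
2 -> hit
1 -> fault, evict 0, frames {2,1}
Page faults: 11.

11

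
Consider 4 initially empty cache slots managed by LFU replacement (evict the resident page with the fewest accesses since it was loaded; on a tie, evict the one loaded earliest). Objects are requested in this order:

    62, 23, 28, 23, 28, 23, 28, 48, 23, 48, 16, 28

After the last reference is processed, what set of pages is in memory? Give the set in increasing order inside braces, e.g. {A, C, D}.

{16, 23, 28, 48}

62 → miss, frames (62)
23 → miss, frames (62 23)
28 → miss, frames (62 23 28)
23 → hit
28 → hit
23 → hit
28 → hit
48 → miss, frames (62 23 28 48)
23 → hit
48 → hit
16 → miss, evict 62, frames (23 28 48 16)
28 → hit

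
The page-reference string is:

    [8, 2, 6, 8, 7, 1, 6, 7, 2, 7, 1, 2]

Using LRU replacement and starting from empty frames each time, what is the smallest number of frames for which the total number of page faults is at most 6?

f=1: 12 faults
f=2: 11 faults
f=3: 8 faults
f=4: 6 faults
f=5: 5 faults
Smallest f with faults ≤ 6 is 4.

4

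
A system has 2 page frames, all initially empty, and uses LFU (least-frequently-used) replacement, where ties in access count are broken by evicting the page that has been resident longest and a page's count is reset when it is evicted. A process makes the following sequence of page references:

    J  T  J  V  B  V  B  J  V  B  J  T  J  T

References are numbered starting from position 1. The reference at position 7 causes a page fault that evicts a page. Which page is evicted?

pos 1: J -> fault, frames {J}
pos 2: T -> fault, frames {J,T}
pos 3: J -> hit
pos 4: V -> fault, evict T, frames {J,V}
pos 5: B -> fault, evict V, frames {J,B}
pos 6: V -> fault, evict B, frames {J,V}
pos 7: B -> fault, evict V, frames {J,B}
At position 7, page V is evicted.

V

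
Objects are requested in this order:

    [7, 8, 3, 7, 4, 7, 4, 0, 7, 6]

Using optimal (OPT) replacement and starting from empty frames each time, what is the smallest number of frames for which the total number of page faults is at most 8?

f=1: 10 faults
f=2: 6 faults
f=3: 6 faults
f=4: 6 faults
f=5: 6 faults
f=6: 6 faults
Smallest f with faults ≤ 8 is 2.

2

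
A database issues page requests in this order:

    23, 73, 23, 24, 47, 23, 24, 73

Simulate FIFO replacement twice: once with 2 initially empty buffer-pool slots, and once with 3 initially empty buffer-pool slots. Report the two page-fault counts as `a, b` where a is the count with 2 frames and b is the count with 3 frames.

7, 6

2 frames: F F . F F F F F → 7 faults.
3 frames: F F . F F F . F → 6 faults.
6 < 7: adding a frame reduced faults, as is typical.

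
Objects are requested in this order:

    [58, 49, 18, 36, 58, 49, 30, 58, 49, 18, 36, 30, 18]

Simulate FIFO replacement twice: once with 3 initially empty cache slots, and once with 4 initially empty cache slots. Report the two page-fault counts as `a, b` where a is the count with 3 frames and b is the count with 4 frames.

9, 10

3 frames: F F F F F F F . . F F . . → 9 faults.
4 frames: F F F F . . F F F F F F . → 10 faults.
10 > 9: adding a frame increased faults — Belady's anomaly.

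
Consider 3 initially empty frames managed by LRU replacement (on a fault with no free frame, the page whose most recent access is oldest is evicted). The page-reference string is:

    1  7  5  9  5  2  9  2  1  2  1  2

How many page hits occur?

6

1 → fault, frames (1)
7 → fault, frames (1 7)
5 → fault, frames (1 7 5)
9 → fault, evict 1, frames (7 5 9)
5 → hit
2 → fault, evict 7, frames (9 5 2)
9 → hit
2 → hit
1 → fault, evict 5, frames (9 2 1)
2 → hit
1 → hit
2 → hit
Hits: 6.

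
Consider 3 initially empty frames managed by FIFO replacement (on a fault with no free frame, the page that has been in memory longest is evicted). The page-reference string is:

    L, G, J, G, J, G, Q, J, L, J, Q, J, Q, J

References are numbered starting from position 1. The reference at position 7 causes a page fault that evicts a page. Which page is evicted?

pos 1: L: fault, frames (L)
pos 2: G: fault, frames (L G)
pos 3: J: fault, frames (L G J)
pos 4: G: hit
pos 5: J: hit
pos 6: G: hit
pos 7: Q: fault, evict L, frames (G J Q)
At position 7, page L is evicted.

L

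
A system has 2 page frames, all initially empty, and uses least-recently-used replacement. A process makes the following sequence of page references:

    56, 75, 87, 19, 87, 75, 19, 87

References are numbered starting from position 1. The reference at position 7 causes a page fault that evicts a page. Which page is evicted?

pos 1: 56 -> miss, frames (56)
pos 2: 75 -> miss, frames (56 75)
pos 3: 87 -> miss, evict 56, frames (75 87)
pos 4: 19 -> miss, evict 75, frames (87 19)
pos 5: 87 -> hit
pos 6: 75 -> miss, evict 19, frames (87 75)
pos 7: 19 -> miss, evict 87, frames (75 19)
At position 7, page 87 is evicted.

87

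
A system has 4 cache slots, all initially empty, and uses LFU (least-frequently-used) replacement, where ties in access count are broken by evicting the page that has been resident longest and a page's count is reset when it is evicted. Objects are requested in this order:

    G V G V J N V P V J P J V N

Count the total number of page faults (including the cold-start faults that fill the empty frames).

G -> fault, frames [G]
V -> fault, frames [G, V]
G -> hit
V -> hit
J -> fault, frames [G, V, J]
N -> fault, frames [G, V, J, N]
V -> hit
P -> fault, evict J, frames [G, V, N, P]
V -> hit
J -> fault, evict N, frames [G, V, P, J]
P -> hit
J -> hit
V -> hit
N -> fault, evict G, frames [V, P, J, N]
Page faults: 7.

7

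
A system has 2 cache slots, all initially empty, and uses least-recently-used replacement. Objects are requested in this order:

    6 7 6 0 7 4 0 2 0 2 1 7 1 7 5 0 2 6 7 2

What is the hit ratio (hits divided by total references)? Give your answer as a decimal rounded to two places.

6 → fault, frames {6}
7 → fault, frames {6,7}
6 → hit
0 → fault, evict 7, frames {6,0}
7 → fault, evict 6, frames {0,7}
4 → fault, evict 0, frames {7,4}
0 → fault, evict 7, frames {4,0}
2 → fault, evict 4, frames {0,2}
0 → hit
2 → hit
1 → fault, evict 0, frames {2,1}
7 → fault, evict 2, frames {1,7}
1 → hit
7 → hit
5 → fault, evict 1, frames {7,5}
0 → fault, evict 7, frames {5,0}
2 → fault, evict 5, frames {0,2}
6 → fault, evict 0, frames {2,6}
7 → fault, evict 2, frames {6,7}
2 → fault, evict 6, frames {7,2}
Hits: 5 of 20 references → 5/20 = 0.2500.

0.25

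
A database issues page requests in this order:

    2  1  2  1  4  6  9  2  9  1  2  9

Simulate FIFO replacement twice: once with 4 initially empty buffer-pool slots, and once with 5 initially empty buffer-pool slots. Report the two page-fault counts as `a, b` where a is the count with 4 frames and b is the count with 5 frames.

4 frames: F F . . F F F F . F . . → 7 faults.
5 frames: F F . . F F F . . . . . → 5 faults.
5 < 7: adding a frame reduced faults, as is typical.

7, 5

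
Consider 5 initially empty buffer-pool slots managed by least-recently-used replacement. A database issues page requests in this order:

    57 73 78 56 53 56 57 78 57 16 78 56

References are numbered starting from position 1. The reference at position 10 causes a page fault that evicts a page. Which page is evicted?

pos 1: 57 → miss, frames (57)
pos 2: 73 → miss, frames (57 73)
pos 3: 78 → miss, frames (57 73 78)
pos 4: 56 → miss, frames (57 73 78 56)
pos 5: 53 → miss, frames (57 73 78 56 53)
pos 6: 56 → hit
pos 7: 57 → hit
pos 8: 78 → hit
pos 9: 57 → hit
pos 10: 16 → miss, evict 73, frames (53 56 78 57 16)
At position 10, page 73 is evicted.

73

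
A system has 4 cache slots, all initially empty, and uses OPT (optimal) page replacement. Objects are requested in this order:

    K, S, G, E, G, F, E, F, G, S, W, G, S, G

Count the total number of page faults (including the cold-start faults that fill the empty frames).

K -> miss, frames [K]
S -> miss, frames [K, S]
G -> miss, frames [K, S, G]
E -> miss, frames [K, S, G, E]
G -> hit
F -> miss, evict K, frames [S, G, E, F]
E -> hit
F -> hit
G -> hit
S -> hit
W -> miss, evict F, frames [S, G, E, W]
G -> hit
S -> hit
G -> hit
Page faults: 6.

6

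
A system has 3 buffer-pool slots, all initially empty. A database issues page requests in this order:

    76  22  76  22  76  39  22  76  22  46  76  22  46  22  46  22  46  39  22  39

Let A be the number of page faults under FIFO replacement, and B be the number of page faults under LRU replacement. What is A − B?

Under FIFO: F F . . . F . . . F F F . . . . . F . . → 7 faults.
Under LRU: F F . . . F . . . F . . . . . . . F . . → 5 faults.
A − B = 7 − 5 = 2.

2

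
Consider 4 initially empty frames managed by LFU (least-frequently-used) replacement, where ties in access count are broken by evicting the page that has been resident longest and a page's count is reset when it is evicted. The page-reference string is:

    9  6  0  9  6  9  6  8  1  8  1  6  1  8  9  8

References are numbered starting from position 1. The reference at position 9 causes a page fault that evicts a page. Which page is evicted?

pos 1: 9 -> fault, frames {9}
pos 2: 6 -> fault, frames {9,6}
pos 3: 0 -> fault, frames {9,6,0}
pos 4: 9 -> hit
pos 5: 6 -> hit
pos 6: 9 -> hit
pos 7: 6 -> hit
pos 8: 8 -> fault, frames {9,6,0,8}
pos 9: 1 -> fault, evict 0, frames {9,6,8,1}
At position 9, page 0 is evicted.

0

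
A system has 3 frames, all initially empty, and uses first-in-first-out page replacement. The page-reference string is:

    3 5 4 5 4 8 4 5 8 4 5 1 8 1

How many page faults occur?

3 → miss, frames (3)
5 → miss, frames (3 5)
4 → miss, frames (3 5 4)
5 → hit
4 → hit
8 → miss, evict 3, frames (5 4 8)
4 → hit
5 → hit
8 → hit
4 → hit
5 → hit
1 → miss, evict 5, frames (4 8 1)
8 → hit
1 → hit
Page faults: 5.

5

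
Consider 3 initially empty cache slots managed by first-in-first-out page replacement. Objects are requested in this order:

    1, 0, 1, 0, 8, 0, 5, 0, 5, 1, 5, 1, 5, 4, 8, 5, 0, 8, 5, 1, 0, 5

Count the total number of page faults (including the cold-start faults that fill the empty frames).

1 -> fault, frames (1)
0 -> fault, frames (1 0)
1 -> hit
0 -> hit
8 -> fault, frames (1 0 8)
0 -> hit
5 -> fault, evict 1, frames (0 8 5)
0 -> hit
5 -> hit
1 -> fault, evict 0, frames (8 5 1)
5 -> hit
1 -> hit
5 -> hit
4 -> fault, evict 8, frames (5 1 4)
8 -> fault, evict 5, frames (1 4 8)
5 -> fault, evict 1, frames (4 8 5)
0 -> fault, evict 4, frames (8 5 0)
8 -> hit
5 -> hit
1 -> fault, evict 8, frames (5 0 1)
0 -> hit
5 -> hit
Page faults: 10.

10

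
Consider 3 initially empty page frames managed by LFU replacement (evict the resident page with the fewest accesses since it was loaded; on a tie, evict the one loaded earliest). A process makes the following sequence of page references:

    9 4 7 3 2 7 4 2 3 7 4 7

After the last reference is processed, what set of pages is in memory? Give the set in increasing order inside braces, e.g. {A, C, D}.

{2, 4, 7}

9: miss, frames [9]
4: miss, frames [9, 4]
7: miss, frames [9, 4, 7]
3: miss, evict 9, frames [4, 7, 3]
2: miss, evict 4, frames [7, 3, 2]
7: hit
4: miss, evict 3, frames [7, 2, 4]
2: hit
3: miss, evict 4, frames [7, 2, 3]
7: hit
4: miss, evict 3, frames [7, 2, 4]
7: hit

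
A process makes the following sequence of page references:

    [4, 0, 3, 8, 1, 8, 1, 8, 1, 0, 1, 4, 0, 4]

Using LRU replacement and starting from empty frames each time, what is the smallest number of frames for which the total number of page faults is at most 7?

3

f=1: 14 faults
f=2: 8 faults
f=3: 7 faults
f=4: 6 faults
f=5: 5 faults
Smallest f with faults ≤ 7 is 3.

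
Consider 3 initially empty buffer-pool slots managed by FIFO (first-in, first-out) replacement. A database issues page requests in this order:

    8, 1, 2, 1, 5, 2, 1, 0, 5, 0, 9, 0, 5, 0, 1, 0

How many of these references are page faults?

8: miss, frames [8]
1: miss, frames [8, 1]
2: miss, frames [8, 1, 2]
1: hit
5: miss, evict 8, frames [1, 2, 5]
2: hit
1: hit
0: miss, evict 1, frames [2, 5, 0]
5: hit
0: hit
9: miss, evict 2, frames [5, 0, 9]
0: hit
5: hit
0: hit
1: miss, evict 5, frames [0, 9, 1]
0: hit
Page faults: 7.

7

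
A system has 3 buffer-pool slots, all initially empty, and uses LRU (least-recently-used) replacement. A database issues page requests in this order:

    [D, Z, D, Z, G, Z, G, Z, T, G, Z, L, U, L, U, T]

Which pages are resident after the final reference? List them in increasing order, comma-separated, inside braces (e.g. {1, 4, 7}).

D -> miss, frames (D)
Z -> miss, frames (D Z)
D -> hit
Z -> hit
G -> miss, frames (D Z G)
Z -> hit
G -> hit
Z -> hit
T -> miss, evict D, frames (G Z T)
G -> hit
Z -> hit
L -> miss, evict T, frames (G Z L)
U -> miss, evict G, frames (Z L U)
L -> hit
U -> hit
T -> miss, evict Z, frames (L U T)

{L, T, U}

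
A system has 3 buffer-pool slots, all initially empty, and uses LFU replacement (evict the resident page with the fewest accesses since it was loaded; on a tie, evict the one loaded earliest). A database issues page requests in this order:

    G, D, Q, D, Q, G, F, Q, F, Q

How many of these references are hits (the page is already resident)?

6

G -> miss, frames [G]
D -> miss, frames [G, D]
Q -> miss, frames [G, D, Q]
D -> hit
Q -> hit
G -> hit
F -> miss, evict G, frames [D, Q, F]
Q -> hit
F -> hit
Q -> hit
Hits: 6.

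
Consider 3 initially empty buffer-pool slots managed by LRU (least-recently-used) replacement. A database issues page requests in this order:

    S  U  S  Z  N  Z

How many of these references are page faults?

4

S: miss, frames {S}
U: miss, frames {S,U}
S: hit
Z: miss, frames {U,S,Z}
N: miss, evict U, frames {S,Z,N}
Z: hit
Page faults: 4.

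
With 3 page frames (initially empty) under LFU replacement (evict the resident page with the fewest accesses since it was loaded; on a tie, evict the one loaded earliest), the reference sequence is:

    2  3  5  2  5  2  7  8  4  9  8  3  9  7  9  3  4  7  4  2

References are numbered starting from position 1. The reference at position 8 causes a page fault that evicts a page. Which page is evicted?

7

pos 1: 2: miss, frames [2]
pos 2: 3: miss, frames [2, 3]
pos 3: 5: miss, frames [2, 3, 5]
pos 4: 2: hit
pos 5: 5: hit
pos 6: 2: hit
pos 7: 7: miss, evict 3, frames [2, 5, 7]
pos 8: 8: miss, evict 7, frames [2, 5, 8]
At position 8, page 7 is evicted.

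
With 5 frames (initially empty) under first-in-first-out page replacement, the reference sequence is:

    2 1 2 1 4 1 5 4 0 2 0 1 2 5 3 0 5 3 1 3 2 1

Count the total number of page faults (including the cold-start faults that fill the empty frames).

8

2: fault, frames [2]
1: fault, frames [2, 1]
2: hit
1: hit
4: fault, frames [2, 1, 4]
1: hit
5: fault, frames [2, 1, 4, 5]
4: hit
0: fault, frames [2, 1, 4, 5, 0]
2: hit
0: hit
1: hit
2: hit
5: hit
3: fault, evict 2, frames [1, 4, 5, 0, 3]
0: hit
5: hit
3: hit
1: hit
3: hit
2: fault, evict 1, frames [4, 5, 0, 3, 2]
1: fault, evict 4, frames [5, 0, 3, 2, 1]
Page faults: 8.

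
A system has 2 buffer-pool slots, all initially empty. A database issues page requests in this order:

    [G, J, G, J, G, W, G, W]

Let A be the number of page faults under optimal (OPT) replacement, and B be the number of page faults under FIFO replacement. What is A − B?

Under OPT: F F . . . F . . → 3 faults.
Under FIFO: F F . . . F F . → 4 faults.
A − B = 3 − 4 = -1.

-1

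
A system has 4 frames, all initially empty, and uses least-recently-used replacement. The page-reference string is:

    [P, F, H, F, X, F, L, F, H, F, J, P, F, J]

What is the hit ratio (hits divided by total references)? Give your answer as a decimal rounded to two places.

P -> miss, frames [P]
F -> miss, frames [P, F]
H -> miss, frames [P, F, H]
F -> hit
X -> miss, frames [P, H, F, X]
F -> hit
L -> miss, evict P, frames [H, X, F, L]
F -> hit
H -> hit
F -> hit
J -> miss, evict X, frames [L, H, F, J]
P -> miss, evict L, frames [H, F, J, P]
F -> hit
J -> hit
Hits: 7 of 14 references → 7/14 = 0.5000.

0.50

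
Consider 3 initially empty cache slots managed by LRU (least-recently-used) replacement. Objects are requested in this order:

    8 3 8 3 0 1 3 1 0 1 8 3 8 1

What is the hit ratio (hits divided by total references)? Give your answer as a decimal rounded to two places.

8 -> miss, frames (8)
3 -> miss, frames (8 3)
8 -> hit
3 -> hit
0 -> miss, frames (8 3 0)
1 -> miss, evict 8, frames (3 0 1)
3 -> hit
1 -> hit
0 -> hit
1 -> hit
8 -> miss, evict 3, frames (0 1 8)
3 -> miss, evict 0, frames (1 8 3)
8 -> hit
1 -> hit
Hits: 8 of 14 references → 8/14 = 0.5714.

0.57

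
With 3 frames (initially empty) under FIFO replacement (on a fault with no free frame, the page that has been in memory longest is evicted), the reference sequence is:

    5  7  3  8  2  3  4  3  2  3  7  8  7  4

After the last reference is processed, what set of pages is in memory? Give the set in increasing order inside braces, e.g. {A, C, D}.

{4, 7, 8}

5: miss, frames {5}
7: miss, frames {5,7}
3: miss, frames {5,7,3}
8: miss, evict 5, frames {7,3,8}
2: miss, evict 7, frames {3,8,2}
3: hit
4: miss, evict 3, frames {8,2,4}
3: miss, evict 8, frames {2,4,3}
2: hit
3: hit
7: miss, evict 2, frames {4,3,7}
8: miss, evict 4, frames {3,7,8}
7: hit
4: miss, evict 3, frames {7,8,4}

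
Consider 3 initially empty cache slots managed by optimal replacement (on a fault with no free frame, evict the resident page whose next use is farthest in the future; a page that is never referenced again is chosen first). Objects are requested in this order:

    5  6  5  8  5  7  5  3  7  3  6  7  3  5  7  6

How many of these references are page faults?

6

5 -> fault, frames {5}
6 -> fault, frames {5,6}
5 -> hit
8 -> fault, frames {5,6,8}
5 -> hit
7 -> fault, evict 8, frames {5,6,7}
5 -> hit
3 -> fault, evict 5, frames {6,7,3}
7 -> hit
3 -> hit
6 -> hit
7 -> hit
3 -> hit
5 -> fault, evict 3, frames {6,7,5}
7 -> hit
6 -> hit
Page faults: 6.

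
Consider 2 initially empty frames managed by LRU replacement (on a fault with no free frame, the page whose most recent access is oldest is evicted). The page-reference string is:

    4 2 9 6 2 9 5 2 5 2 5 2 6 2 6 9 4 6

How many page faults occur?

4: fault, frames (4)
2: fault, frames (4 2)
9: fault, evict 4, frames (2 9)
6: fault, evict 2, frames (9 6)
2: fault, evict 9, frames (6 2)
9: fault, evict 6, frames (2 9)
5: fault, evict 2, frames (9 5)
2: fault, evict 9, frames (5 2)
5: hit
2: hit
5: hit
2: hit
6: fault, evict 5, frames (2 6)
2: hit
6: hit
9: fault, evict 2, frames (6 9)
4: fault, evict 6, frames (9 4)
6: fault, evict 9, frames (4 6)
Page faults: 12.

12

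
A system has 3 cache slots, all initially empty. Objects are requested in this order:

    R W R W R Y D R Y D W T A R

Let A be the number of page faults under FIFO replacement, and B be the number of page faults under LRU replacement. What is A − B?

Under FIFO: F F . . . F F F . . F F F F → 9 faults.
Under LRU: F F . . . F F . . . F F F F → 8 faults.
A − B = 9 − 8 = 1.

1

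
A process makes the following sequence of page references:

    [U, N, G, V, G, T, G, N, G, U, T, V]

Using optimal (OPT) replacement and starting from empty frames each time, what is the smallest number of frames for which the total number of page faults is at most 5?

5

f=1: 12 faults
f=2: 9 faults
f=3: 7 faults
f=4: 6 faults
f=5: 5 faults
Smallest f with faults ≤ 5 is 5.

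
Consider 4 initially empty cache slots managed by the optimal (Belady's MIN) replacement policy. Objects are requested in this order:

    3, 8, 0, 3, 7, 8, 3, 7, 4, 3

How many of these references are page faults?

5

3 → fault, frames {3}
8 → fault, frames {3,8}
0 → fault, frames {3,8,0}
3 → hit
7 → fault, frames {3,8,0,7}
8 → hit
3 → hit
7 → hit
4 → fault, evict 7, frames {3,8,0,4}
3 → hit
Page faults: 5.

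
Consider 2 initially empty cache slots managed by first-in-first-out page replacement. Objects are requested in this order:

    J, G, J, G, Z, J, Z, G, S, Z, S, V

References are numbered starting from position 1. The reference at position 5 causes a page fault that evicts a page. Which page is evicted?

J

pos 1: J → fault, frames [J]
pos 2: G → fault, frames [J, G]
pos 3: J → hit
pos 4: G → hit
pos 5: Z → fault, evict J, frames [G, Z]
At position 5, page J is evicted.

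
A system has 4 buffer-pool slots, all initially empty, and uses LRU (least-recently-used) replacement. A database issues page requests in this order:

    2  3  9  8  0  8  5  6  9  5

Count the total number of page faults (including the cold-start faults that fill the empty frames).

2 -> miss, frames [2]
3 -> miss, frames [2, 3]
9 -> miss, frames [2, 3, 9]
8 -> miss, frames [2, 3, 9, 8]
0 -> miss, evict 2, frames [3, 9, 8, 0]
8 -> hit
5 -> miss, evict 3, frames [9, 0, 8, 5]
6 -> miss, evict 9, frames [0, 8, 5, 6]
9 -> miss, evict 0, frames [8, 5, 6, 9]
5 -> hit
Page faults: 8.

8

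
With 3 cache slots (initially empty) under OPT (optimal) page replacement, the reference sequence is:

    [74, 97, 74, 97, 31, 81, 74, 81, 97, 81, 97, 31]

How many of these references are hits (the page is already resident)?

74 -> fault, frames (74)
97 -> fault, frames (74 97)
74 -> hit
97 -> hit
31 -> fault, frames (74 97 31)
81 -> fault, evict 31, frames (74 97 81)
74 -> hit
81 -> hit
97 -> hit
81 -> hit
97 -> hit
31 -> fault, evict 81, frames (74 97 31)
Hits: 7.

7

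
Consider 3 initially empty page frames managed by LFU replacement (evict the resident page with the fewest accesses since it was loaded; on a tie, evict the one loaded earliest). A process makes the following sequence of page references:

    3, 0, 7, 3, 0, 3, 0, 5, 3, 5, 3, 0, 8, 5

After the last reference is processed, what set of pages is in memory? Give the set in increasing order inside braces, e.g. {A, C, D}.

{0, 3, 5}

3: miss, frames [3]
0: miss, frames [3, 0]
7: miss, frames [3, 0, 7]
3: hit
0: hit
3: hit
0: hit
5: miss, evict 7, frames [3, 0, 5]
3: hit
5: hit
3: hit
0: hit
8: miss, evict 5, frames [3, 0, 8]
5: miss, evict 8, frames [3, 0, 5]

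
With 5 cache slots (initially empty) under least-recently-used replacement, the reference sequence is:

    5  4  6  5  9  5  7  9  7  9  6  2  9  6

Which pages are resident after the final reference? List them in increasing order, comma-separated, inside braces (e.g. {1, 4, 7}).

5 → miss, frames [5]
4 → miss, frames [5, 4]
6 → miss, frames [5, 4, 6]
5 → hit
9 → miss, frames [4, 6, 5, 9]
5 → hit
7 → miss, frames [4, 6, 9, 5, 7]
9 → hit
7 → hit
9 → hit
6 → hit
2 → miss, evict 4, frames [5, 7, 9, 6, 2]
9 → hit
6 → hit

{2, 5, 6, 7, 9}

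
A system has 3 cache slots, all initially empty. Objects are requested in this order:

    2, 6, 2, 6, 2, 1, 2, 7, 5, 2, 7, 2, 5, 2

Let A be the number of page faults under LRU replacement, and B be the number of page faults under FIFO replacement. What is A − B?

-1

Under LRU: F F . . . F . F F . . . . . → 5 faults.
Under FIFO: F F . . . F . F F F . . . . → 6 faults.
A − B = 5 − 6 = -1.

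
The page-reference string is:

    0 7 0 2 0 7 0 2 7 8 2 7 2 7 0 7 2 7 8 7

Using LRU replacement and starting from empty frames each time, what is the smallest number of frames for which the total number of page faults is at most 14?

f=1: 20 faults
f=2: 12 faults
f=3: 6 faults
f=4: 4 faults
Smallest f with faults ≤ 14 is 2.

2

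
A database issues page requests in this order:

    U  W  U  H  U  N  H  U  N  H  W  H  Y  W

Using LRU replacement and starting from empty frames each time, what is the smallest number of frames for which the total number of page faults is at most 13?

f=1: 14 faults
f=2: 11 faults
f=3: 6 faults
f=4: 5 faults
f=5: 5 faults
Smallest f with faults ≤ 13 is 2.

2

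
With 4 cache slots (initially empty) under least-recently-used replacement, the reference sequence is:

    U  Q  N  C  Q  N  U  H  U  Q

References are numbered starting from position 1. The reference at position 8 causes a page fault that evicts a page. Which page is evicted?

pos 1: U -> fault, frames (U)
pos 2: Q -> fault, frames (U Q)
pos 3: N -> fault, frames (U Q N)
pos 4: C -> fault, frames (U Q N C)
pos 5: Q -> hit
pos 6: N -> hit
pos 7: U -> hit
pos 8: H -> fault, evict C, frames (Q N U H)
At position 8, page C is evicted.

C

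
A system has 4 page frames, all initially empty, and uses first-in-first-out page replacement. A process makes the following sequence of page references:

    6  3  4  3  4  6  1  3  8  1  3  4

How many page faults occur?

6 → miss, frames {6}
3 → miss, frames {6,3}
4 → miss, frames {6,3,4}
3 → hit
4 → hit
6 → hit
1 → miss, frames {6,3,4,1}
3 → hit
8 → miss, evict 6, frames {3,4,1,8}
1 → hit
3 → hit
4 → hit
Page faults: 5.

5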